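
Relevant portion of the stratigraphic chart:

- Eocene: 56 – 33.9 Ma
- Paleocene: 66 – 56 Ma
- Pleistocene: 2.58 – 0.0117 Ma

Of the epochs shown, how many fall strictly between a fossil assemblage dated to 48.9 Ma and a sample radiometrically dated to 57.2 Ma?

0

The older date is 57.2 Ma and the younger is 48.9 Ma.
No epoch both begins after 57.2 Ma and ends before 48.9 Ma, so the count is 0.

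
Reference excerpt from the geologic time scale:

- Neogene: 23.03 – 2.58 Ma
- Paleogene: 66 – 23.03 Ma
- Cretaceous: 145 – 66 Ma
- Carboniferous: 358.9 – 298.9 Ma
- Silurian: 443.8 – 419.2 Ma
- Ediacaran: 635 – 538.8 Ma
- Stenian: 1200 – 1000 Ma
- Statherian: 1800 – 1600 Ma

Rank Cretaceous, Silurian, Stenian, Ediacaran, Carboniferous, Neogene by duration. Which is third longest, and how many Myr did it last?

Cretaceous, 79 million years

Start − end for each: Cretaceous 145 − 66 = 79; Silurian 443.8 − 419.2 = 24.6; Stenian 1200 − 1000 = 200; Ediacaran 635 − 538.8 = 96.2; Carboniferous 358.9 − 298.9 = 60; Neogene 23.03 − 2.58 = 20.45.
Ranking these from longest: Stenian > Ediacaran > Cretaceous > Carboniferous > Silurian > Neogene.
Position 3 in that ranking is Cretaceous, which lasted 79 Myr.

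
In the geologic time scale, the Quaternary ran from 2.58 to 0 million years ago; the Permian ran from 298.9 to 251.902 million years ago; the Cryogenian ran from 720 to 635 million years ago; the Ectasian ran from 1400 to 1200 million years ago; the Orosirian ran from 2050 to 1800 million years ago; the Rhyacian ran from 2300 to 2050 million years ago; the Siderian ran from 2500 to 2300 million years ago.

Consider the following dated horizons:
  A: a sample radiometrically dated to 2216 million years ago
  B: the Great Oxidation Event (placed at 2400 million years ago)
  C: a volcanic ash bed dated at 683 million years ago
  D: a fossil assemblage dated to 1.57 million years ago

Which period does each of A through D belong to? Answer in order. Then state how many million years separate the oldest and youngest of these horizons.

Match each age against the start–end ranges in the excerpt: A = 2216 Ma → Rhyacian (2300–2050); B = 2400 Ma → Siderian (2500–2300); C = 683 Ma → Cryogenian (720–635); D = 1.57 Ma → Quaternary (2.58–0).
The largest age is 2400 Ma and the smallest is 1.57 Ma; their difference is 2398.43 Myr.

A — Rhyacian; B — Siderian; C — Cryogenian; D — Quaternary; span 2398.43 million years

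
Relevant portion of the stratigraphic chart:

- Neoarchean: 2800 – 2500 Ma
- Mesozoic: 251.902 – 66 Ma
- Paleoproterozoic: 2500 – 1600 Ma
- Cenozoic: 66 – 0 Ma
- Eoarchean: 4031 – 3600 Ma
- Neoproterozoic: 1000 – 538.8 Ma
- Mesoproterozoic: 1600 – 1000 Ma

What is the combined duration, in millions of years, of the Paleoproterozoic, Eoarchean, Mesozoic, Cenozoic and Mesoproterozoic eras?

2182.902 million years

Each duration: Paleoproterozoic = 900; Eoarchean = 431; Mesozoic = 185.902; Cenozoic = 66; Mesoproterozoic = 600.
Sum: 900 + 431 + 185.902 + 66 + 600 = 2182.902 Myr.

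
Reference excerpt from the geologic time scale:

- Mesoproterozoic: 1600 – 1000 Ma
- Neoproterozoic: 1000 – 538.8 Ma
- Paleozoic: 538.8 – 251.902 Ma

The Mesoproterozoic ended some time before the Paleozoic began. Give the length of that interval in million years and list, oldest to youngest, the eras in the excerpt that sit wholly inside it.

End of Mesoproterozoic = 1000 Ma; start of Paleozoic = 538.8 Ma.
Gap = 1000 − 538.8 = 461.2 Myr.
Eras wholly inside 1000–538.8 Ma: Neoproterozoic (1000–538.8).

461.2 million years; Neoproterozoic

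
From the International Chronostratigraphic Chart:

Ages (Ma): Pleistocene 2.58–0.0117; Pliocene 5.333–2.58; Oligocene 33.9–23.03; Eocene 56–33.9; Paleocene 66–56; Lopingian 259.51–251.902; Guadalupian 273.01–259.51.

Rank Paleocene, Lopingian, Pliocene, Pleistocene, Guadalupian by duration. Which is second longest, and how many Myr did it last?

Paleocene, 10 million years

Start − end for each: Paleocene 66 − 56 = 10; Lopingian 259.51 − 251.902 = 7.608; Pliocene 5.333 − 2.58 = 2.753; Pleistocene 2.58 − 0.0117 = 2.5683; Guadalupian 273.01 − 259.51 = 13.5.
Ranking these from longest: Guadalupian > Paleocene > Lopingian > Pliocene > Pleistocene.
Position 2 in that ranking is Paleocene, which lasted 10 Myr.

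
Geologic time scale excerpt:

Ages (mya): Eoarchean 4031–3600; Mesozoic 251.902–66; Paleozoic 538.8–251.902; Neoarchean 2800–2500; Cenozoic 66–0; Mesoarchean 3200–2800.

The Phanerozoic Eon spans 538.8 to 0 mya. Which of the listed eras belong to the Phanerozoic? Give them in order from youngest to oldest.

Eras with both bounds inside 538.8–0 Ma: Cenozoic (66–0), Mesozoic (251.902–66), Paleozoic (538.8–251.902).

Cenozoic, Mesozoic, Paleozoic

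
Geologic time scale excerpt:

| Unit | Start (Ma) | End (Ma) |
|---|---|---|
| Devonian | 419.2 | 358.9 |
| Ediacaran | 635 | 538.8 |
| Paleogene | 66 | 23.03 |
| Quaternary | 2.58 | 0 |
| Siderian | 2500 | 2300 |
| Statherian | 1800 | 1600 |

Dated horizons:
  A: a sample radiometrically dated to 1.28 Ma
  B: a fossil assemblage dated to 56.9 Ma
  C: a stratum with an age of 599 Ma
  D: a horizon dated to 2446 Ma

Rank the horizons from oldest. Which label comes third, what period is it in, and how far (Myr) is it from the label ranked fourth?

Sorted oldest-first by Ma: D (2446), C (599), B (56.9), A (1.28).
The third oldest is B at 56.9 Ma, which lies in 66–23.03 Ma: the Paleogene.
The fourth oldest is A at 1.28 Ma; separation = |56.9 − 1.28| = 55.62 Myr.

B, in the Paleogene; 55.62 million years to A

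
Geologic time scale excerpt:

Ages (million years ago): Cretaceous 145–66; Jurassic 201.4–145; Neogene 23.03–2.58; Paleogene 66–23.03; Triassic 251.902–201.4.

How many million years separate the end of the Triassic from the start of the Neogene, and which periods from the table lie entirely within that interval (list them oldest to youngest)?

178.37 million years; Jurassic, Cretaceous, Paleogene

End of Triassic = 201.4 Ma; start of Neogene = 23.03 Ma.
Gap = 201.4 − 23.03 = 178.37 Myr.
Periods wholly inside 201.4–23.03 Ma: Jurassic (201.4–145), Cretaceous (145–66), Paleogene (66–23.03).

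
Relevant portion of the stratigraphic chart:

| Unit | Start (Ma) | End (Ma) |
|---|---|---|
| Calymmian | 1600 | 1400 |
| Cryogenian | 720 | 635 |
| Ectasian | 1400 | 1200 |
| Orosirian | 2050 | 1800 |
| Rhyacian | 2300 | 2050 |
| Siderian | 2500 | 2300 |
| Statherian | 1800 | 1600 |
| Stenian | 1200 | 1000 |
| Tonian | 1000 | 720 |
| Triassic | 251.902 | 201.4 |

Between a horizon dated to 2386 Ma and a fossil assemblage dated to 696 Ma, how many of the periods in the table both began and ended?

The older date is 2386 Ma and the younger is 696 Ma.
Periods with start < 2386 and end > 696 Ma: Rhyacian (2300–2050), Orosirian (2050–1800), Statherian (1800–1600), Calymmian (1600–1400), Ectasian (1400–1200), Stenian (1200–1000), Tonian (1000–720).
That is 7 complete periods.

7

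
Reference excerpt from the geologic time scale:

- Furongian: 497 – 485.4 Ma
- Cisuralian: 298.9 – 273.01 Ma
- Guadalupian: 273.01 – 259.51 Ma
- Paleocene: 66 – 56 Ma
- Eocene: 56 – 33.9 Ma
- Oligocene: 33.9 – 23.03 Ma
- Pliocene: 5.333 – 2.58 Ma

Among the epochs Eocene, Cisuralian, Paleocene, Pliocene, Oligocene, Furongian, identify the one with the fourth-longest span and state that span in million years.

Start − end for each: Eocene 56 − 33.9 = 22.1; Cisuralian 298.9 − 273.01 = 25.89; Paleocene 66 − 56 = 10; Pliocene 5.333 − 2.58 = 2.753; Oligocene 33.9 − 23.03 = 10.87; Furongian 497 − 485.4 = 11.6.
Ranking these from longest: Cisuralian > Eocene > Furongian > Oligocene > Paleocene > Pliocene.
Position 4 in that ranking is Oligocene, which lasted 10.87 Myr.

Oligocene, 10.87 million years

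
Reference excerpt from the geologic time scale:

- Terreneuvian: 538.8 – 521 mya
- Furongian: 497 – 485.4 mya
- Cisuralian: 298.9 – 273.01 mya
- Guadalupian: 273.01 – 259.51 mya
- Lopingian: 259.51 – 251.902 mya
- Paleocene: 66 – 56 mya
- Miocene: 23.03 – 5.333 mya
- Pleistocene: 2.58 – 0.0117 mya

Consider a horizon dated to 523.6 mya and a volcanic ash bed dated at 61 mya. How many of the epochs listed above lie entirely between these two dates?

523.6 Ma sits inside the Terreneuvian (538.8–521) and 61 Ma inside the Paleocene (66–56); neither of those is wholly between the two dates.
The listed epochs lying completely between them are Furongian, Cisuralian, Guadalupian, Lopingian — 4 in all.

4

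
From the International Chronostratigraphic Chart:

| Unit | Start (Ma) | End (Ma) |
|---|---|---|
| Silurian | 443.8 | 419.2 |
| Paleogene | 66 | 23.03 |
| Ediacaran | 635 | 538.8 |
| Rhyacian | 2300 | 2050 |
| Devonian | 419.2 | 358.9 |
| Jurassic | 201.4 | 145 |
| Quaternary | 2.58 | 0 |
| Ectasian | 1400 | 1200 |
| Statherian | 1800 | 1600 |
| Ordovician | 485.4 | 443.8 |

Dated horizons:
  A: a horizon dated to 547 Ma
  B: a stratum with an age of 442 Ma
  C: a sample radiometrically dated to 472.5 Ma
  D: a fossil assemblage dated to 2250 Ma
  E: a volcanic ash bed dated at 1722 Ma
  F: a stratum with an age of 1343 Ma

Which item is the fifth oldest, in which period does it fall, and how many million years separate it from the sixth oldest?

Larger Ma means older, so oldest first: D 2250 > E 1722 > F 1343 > A 547 > C 472.5 > B 442.
Counting 5 along gives C (472.5 Ma); the excerpt puts that inside the Ordovician, 485.4–443.8 Ma.
Next in line is B (442 Ma), and 472.5 − 442 = 30.5 Myr.

C, in the Ordovician; 30.5 million years to B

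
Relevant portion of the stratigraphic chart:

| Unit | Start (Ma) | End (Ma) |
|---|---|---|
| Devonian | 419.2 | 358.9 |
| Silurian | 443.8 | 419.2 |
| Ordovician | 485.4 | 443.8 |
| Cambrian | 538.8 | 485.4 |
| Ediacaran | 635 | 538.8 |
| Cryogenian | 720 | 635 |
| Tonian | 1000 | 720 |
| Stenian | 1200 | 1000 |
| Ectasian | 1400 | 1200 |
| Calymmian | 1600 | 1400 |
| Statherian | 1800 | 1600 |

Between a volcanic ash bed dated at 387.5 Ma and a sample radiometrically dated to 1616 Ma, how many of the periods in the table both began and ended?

9

The older date is 1616 Ma and the younger is 387.5 Ma.
Periods with start < 1616 and end > 387.5 Ma: Calymmian (1600–1400), Ectasian (1400–1200), Stenian (1200–1000), Tonian (1000–720), Cryogenian (720–635), Ediacaran (635–538.8), Cambrian (538.8–485.4), Ordovician (485.4–443.8), Silurian (443.8–419.2).
That is 9 complete periods.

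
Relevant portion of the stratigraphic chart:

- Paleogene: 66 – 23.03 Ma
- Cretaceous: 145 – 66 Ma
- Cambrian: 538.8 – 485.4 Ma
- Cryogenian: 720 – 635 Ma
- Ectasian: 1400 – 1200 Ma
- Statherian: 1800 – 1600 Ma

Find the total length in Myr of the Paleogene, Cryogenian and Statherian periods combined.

327.97 million years

Each duration: Paleogene = 42.97; Cryogenian = 85; Statherian = 200.
Sum: 42.97 + 85 + 200 = 327.97 Myr.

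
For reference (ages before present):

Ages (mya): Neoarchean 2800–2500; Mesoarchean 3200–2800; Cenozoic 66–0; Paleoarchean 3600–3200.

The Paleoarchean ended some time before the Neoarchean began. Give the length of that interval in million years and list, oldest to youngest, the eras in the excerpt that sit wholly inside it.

400 million years; Mesoarchean

The Paleoarchean closes at 3200 Ma and the Neoarchean opens at 2800 Ma, so the interval is 3200 − 2800 = 400 Myr.
An era fits inside if it starts at or after 3200 Ma and ends at or before 2800 Ma; oldest first that gives Mesoarchean.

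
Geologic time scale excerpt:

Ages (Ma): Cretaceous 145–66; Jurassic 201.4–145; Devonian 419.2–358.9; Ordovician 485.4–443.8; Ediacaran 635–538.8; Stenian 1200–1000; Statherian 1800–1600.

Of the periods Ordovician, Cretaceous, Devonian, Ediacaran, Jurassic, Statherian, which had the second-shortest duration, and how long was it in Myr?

Jurassic, 56.4 million years

Start − end for each: Ordovician 485.4 − 443.8 = 41.6; Cretaceous 145 − 66 = 79; Devonian 419.2 − 358.9 = 60.3; Ediacaran 635 − 538.8 = 96.2; Jurassic 201.4 − 145 = 56.4; Statherian 1800 − 1600 = 200.
Ranking these from shortest: Ordovician < Jurassic < Devonian < Cretaceous < Ediacaran < Statherian.
Position 2 in that ranking is Jurassic, which lasted 56.4 Myr.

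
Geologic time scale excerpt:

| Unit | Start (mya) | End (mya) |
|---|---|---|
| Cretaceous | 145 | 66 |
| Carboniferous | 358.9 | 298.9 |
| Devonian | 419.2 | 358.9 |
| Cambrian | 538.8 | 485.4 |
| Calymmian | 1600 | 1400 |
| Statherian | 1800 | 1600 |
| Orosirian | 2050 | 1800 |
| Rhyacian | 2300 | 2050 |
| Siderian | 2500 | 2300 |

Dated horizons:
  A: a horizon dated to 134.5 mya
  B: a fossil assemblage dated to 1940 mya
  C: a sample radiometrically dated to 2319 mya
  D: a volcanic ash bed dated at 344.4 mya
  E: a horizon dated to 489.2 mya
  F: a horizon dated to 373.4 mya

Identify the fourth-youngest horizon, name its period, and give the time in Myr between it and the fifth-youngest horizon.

Smaller Ma means younger, so youngest first: A 134.5 < D 344.4 < F 373.4 < E 489.2 < B 1940 < C 2319.
Counting 4 along gives E (489.2 Ma); the excerpt puts that inside the Cambrian, 538.8–485.4 Ma.
Next in line is B (1940 Ma), and 1940 − 489.2 = 1450.8 Myr.

E, in the Cambrian; 1450.8 million years to B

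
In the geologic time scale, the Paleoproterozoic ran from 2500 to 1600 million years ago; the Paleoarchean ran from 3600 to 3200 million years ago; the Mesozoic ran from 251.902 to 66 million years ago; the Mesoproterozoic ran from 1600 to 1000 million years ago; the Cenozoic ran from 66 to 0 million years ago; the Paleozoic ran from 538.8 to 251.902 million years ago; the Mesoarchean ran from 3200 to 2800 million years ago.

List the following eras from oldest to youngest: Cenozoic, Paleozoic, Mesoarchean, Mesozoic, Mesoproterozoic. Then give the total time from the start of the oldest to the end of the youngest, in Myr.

Mesoarchean, Mesoproterozoic, Paleozoic, Mesozoic, Cenozoic; total span 3200 Myr

From the excerpt: Cenozoic 66–0; Paleozoic 538.8–251.902; Mesoarchean 3200–2800; Mesozoic 251.902–66; Mesoproterozoic 1600–1000 (Ma).
Larger Ma is earlier, so the oldest is Mesoarchean and the youngest is Cenozoic; oldest to youngest: Mesoarchean, Mesoproterozoic, Paleozoic, Mesozoic, Cenozoic.
Oldest start 3200 minus youngest end 0 gives 3200 Myr overall.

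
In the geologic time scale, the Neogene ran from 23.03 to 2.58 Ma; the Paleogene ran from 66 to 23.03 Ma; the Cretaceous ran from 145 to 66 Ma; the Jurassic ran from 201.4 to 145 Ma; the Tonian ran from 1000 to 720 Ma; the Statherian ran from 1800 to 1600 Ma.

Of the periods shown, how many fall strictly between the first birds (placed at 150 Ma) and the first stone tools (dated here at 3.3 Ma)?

The older date is 150 Ma and the younger is 3.3 Ma.
Periods with start < 150 and end > 3.3 Ma: Cretaceous (145–66), Paleogene (66–23.03).
That is 2 complete periods.

2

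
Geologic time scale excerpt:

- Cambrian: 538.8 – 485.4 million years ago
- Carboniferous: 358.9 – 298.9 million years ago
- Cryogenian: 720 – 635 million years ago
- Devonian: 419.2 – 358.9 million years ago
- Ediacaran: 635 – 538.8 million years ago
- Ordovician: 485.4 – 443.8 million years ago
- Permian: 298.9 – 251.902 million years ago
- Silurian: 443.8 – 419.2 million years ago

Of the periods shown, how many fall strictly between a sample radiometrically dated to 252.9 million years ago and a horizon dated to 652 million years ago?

6

The older date is 652 Ma and the younger is 252.9 Ma.
Periods with start < 652 and end > 252.9 Ma: Ediacaran (635–538.8), Cambrian (538.8–485.4), Ordovician (485.4–443.8), Silurian (443.8–419.2), Devonian (419.2–358.9), Carboniferous (358.9–298.9).
That is 6 complete periods.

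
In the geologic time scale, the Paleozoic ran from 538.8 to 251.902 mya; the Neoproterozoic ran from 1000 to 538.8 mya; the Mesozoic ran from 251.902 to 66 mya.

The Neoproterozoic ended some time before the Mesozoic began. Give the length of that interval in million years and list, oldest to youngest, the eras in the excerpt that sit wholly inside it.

286.898 million years; Paleozoic

The Neoproterozoic closes at 538.8 Ma and the Mesozoic opens at 251.902 Ma, so the interval is 538.8 − 251.902 = 286.898 Myr.
An era fits inside if it starts at or after 538.8 Ma and ends at or before 251.902 Ma; oldest first that gives Paleozoic.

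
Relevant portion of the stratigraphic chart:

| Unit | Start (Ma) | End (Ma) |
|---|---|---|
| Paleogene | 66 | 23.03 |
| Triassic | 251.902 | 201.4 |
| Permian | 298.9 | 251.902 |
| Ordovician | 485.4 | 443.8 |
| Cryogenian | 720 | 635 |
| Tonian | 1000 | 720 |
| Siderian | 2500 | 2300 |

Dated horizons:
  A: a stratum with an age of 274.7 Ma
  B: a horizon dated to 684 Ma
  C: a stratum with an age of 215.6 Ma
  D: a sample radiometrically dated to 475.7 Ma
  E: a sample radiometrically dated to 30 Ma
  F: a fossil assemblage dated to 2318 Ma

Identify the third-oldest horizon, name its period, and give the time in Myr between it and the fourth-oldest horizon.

Sorted oldest-first by Ma: F (2318), B (684), D (475.7), A (274.7), C (215.6), E (30).
The third oldest is D at 475.7 Ma, which lies in 485.4–443.8 Ma: the Ordovician.
The fourth oldest is A at 274.7 Ma; separation = |475.7 − 274.7| = 201 Myr.

D, in the Ordovician; 201 million years to A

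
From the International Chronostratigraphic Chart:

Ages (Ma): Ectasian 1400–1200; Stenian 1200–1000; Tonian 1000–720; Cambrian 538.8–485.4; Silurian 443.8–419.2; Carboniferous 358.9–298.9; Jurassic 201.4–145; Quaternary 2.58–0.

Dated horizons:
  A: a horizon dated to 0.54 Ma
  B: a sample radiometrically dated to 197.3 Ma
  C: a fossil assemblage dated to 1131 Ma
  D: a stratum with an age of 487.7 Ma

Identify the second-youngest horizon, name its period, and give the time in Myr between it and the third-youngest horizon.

Sorted youngest-first by Ma: A (0.54), B (197.3), D (487.7), C (1131).
The second youngest is B at 197.3 Ma, which lies in 201.4–145 Ma: the Jurassic.
The third youngest is D at 487.7 Ma; separation = |197.3 − 487.7| = 290.4 Myr.

B, in the Jurassic; 290.4 million years to D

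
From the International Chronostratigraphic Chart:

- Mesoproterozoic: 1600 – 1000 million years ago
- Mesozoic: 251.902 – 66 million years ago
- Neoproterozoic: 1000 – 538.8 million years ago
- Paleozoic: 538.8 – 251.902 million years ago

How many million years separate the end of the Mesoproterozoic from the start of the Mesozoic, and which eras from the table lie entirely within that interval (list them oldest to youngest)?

748.098 million years; Neoproterozoic, Paleozoic

End of Mesoproterozoic = 1000 Ma; start of Mesozoic = 251.902 Ma.
Gap = 1000 − 251.902 = 748.098 Myr.
Eras wholly inside 1000–251.902 Ma: Neoproterozoic (1000–538.8), Paleozoic (538.8–251.902).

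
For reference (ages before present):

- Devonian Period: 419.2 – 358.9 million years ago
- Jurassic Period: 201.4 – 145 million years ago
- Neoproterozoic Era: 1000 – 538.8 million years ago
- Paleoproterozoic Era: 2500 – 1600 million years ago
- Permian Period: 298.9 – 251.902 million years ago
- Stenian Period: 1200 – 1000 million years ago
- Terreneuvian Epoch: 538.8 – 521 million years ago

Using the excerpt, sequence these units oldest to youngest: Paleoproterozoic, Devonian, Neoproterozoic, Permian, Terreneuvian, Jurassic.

Read off each span (Ma): Paleoproterozoic 2500–1600; Devonian 419.2–358.9; Neoproterozoic 1000–538.8; Permian 298.9–251.902; Terreneuvian 538.8–521; Jurassic 201.4–145.
Larger Ma is older, so oldest→youngest is Paleoproterozoic, Neoproterozoic, Terreneuvian, Devonian, Permian, Jurassic.

Paleoproterozoic, Neoproterozoic, Terreneuvian, Devonian, Permian, Jurassic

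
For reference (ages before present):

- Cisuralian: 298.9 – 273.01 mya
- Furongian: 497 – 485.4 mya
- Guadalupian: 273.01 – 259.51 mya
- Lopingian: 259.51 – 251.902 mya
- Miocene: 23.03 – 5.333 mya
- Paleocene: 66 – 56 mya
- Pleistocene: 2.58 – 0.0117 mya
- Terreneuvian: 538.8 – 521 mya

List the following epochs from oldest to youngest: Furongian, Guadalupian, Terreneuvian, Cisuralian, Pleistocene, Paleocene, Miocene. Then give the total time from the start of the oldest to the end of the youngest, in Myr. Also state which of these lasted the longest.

Terreneuvian, Furongian, Cisuralian, Guadalupian, Paleocene, Miocene, Pleistocene; total span 538.7883 Myr; longest is Cisuralian

Start ages (Ma): Terreneuvian 538.8, Furongian 497, Cisuralian 298.9, Guadalupian 273.01, Paleocene 66, Miocene 23.03, Pleistocene 2.58.
Ordered oldest to youngest: Terreneuvian, Furongian, Cisuralian, Guadalupian, Paleocene, Miocene, Pleistocene.
Span = 538.8 − 0.0117 = 538.7883 Myr.
Durations: Paleocene 10, Furongian 11.6, Cisuralian 25.89, Pleistocene 2.5683, Terreneuvian 17.8, Guadalupian 13.5, Miocene 17.697 → longest is Cisuralian (25.89 Myr).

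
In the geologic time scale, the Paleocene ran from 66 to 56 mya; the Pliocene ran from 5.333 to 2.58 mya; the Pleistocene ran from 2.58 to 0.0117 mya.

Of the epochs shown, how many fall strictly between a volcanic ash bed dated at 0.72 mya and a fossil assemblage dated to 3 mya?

0

Checking each listed span, none has both start < 3 Ma and end > 0.72 Ma — every epoch straddles one of the two dates or lies outside them — so the count is 0.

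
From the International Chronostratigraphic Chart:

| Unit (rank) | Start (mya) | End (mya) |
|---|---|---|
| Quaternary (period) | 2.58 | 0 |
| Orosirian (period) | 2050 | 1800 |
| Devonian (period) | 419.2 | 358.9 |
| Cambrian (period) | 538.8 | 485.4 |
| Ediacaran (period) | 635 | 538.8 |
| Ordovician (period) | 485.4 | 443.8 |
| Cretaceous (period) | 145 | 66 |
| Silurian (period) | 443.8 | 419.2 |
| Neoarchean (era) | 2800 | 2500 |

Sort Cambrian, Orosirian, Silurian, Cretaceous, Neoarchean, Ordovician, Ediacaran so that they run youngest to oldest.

The oldest of these is Neoarchean (starts 2800 Ma) and the youngest is Cretaceous (ends 66 Ma).
In between, by decreasing start age: Orosirian (2050), Ediacaran (635), Cambrian (538.8), Ordovician (485.4), Silurian (443.8).
Listing youngest first means reversing that sequence.

Cretaceous, Silurian, Ordovician, Cambrian, Ediacaran, Orosirian, Neoarchean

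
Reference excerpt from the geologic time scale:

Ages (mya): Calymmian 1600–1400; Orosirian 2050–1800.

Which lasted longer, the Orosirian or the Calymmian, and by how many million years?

Orosirian: 2050 − 1800 = 250 Myr.
Calymmian: 1600 − 1400 = 200 Myr.
Difference: 250 − 200 = 50 Myr, so the Orosirian was longer.

Orosirian, by 50 million years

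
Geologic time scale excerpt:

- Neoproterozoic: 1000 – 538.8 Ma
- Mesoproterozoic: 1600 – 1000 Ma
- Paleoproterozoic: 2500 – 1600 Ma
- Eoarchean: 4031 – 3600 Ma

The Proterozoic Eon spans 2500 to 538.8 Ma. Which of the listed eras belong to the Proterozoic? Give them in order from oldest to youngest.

Paleoproterozoic, Mesoproterozoic, Neoproterozoic

Eras with both bounds inside 2500–538.8 Ma: Paleoproterozoic (2500–1600), Mesoproterozoic (1600–1000), Neoproterozoic (1000–538.8).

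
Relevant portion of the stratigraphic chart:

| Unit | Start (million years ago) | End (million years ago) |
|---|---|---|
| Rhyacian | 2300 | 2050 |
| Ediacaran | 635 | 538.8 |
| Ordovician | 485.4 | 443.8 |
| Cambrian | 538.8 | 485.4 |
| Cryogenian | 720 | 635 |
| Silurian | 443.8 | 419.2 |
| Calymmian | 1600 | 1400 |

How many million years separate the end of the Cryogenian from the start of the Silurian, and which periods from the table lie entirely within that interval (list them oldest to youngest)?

End of Cryogenian = 635 Ma; start of Silurian = 443.8 Ma.
Gap = 635 − 443.8 = 191.2 Myr.
Periods wholly inside 635–443.8 Ma: Ediacaran (635–538.8), Cambrian (538.8–485.4), Ordovician (485.4–443.8).

191.2 million years; Ediacaran, Cambrian, Ordovician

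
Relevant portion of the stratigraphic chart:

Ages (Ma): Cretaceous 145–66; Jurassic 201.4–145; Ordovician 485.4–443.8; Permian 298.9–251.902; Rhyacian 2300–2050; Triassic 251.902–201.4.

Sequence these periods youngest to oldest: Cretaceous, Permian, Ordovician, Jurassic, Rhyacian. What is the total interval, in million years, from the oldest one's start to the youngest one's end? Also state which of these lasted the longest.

Cretaceous → Jurassic → Permian → Ordovician → Rhyacian; total span 2234 Myr; longest is Rhyacian

Start ages (Ma): Rhyacian 2300, Ordovician 485.4, Permian 298.9, Jurassic 201.4, Cretaceous 145.
Ordered youngest to oldest: Cretaceous, Jurassic, Permian, Ordovician, Rhyacian.
Span = 2300 − 66 = 2234 Myr.
Durations: Ordovician 41.6, Rhyacian 250, Jurassic 56.4, Cretaceous 79, Permian 46.998 → longest is Rhyacian (250 Myr).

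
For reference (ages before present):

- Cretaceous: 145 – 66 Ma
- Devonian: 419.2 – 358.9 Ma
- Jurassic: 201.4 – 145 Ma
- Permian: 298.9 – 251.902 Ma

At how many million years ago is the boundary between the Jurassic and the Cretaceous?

145 Ma

The Jurassic ends and the Cretaceous begins at 145 Ma.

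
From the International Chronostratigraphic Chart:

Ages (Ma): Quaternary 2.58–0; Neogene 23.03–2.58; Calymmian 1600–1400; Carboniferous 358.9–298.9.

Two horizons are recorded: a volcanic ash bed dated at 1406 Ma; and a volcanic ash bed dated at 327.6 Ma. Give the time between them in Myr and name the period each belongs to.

1078.4 million years apart; the first in the Calymmian, the second in the Carboniferous

Elapsed time: 1406 − 327.6 = 1078.4 Myr.
1406 Ma lies within 1600–1400 Ma: Calymmian.
327.6 Ma lies within 358.9–298.9 Ma: Carboniferous.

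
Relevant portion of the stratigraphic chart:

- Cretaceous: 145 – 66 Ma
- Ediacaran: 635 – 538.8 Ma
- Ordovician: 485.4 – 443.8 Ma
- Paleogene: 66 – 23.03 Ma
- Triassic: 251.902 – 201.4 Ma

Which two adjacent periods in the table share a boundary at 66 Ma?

Cretaceous and Paleogene

The Cretaceous ends at 66 Ma and the Paleogene begins at 66 Ma, so they share that boundary.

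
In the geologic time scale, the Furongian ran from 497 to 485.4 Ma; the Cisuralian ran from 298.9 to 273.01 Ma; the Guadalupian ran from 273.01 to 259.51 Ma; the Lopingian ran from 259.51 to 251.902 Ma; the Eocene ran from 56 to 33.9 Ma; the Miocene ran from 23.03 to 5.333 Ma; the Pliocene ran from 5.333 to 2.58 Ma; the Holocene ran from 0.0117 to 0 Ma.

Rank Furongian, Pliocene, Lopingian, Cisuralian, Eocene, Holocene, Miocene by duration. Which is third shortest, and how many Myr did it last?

Lopingian, 7.608 million years

Start − end for each: Furongian 497 − 485.4 = 11.6; Pliocene 5.333 − 2.58 = 2.753; Lopingian 259.51 − 251.902 = 7.608; Cisuralian 298.9 − 273.01 = 25.89; Eocene 56 − 33.9 = 22.1; Holocene 0.0117 − 0 = 0.0117; Miocene 23.03 − 5.333 = 17.697.
Ranking these from shortest: Holocene < Pliocene < Lopingian < Furongian < Miocene < Eocene < Cisuralian.
Position 3 in that ranking is Lopingian, which lasted 7.608 Myr.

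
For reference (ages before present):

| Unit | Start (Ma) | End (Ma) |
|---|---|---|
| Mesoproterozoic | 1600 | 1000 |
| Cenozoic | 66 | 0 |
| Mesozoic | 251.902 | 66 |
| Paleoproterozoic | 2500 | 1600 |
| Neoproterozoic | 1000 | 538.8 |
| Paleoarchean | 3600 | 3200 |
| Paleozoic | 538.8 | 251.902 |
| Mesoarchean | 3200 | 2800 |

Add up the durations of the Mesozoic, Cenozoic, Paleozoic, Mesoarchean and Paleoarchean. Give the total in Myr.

Each duration: Mesozoic = 185.902; Cenozoic = 66; Paleozoic = 286.898; Mesoarchean = 400; Paleoarchean = 400.
Sum: 185.902 + 66 + 286.898 + 400 + 400 = 1338.8 Myr.

1338.8 million years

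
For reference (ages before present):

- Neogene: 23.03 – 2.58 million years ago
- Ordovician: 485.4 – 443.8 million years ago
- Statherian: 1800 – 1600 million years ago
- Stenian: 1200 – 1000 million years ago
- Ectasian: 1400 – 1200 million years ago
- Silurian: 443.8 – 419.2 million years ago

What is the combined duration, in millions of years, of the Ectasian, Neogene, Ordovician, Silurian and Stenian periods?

486.65 million years

Each duration: Ectasian = 200; Neogene = 20.45; Ordovician = 41.6; Silurian = 24.6; Stenian = 200.
Sum: 200 + 20.45 + 41.6 + 24.6 + 200 = 486.65 Myr.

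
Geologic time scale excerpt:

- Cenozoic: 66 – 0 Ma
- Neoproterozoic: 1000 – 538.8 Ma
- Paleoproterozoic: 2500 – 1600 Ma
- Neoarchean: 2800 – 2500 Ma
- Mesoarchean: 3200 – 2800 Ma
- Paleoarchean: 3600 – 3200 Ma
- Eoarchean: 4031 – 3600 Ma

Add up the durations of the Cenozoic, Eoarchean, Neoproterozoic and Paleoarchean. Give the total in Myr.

1358.2 million years

Duration is start − end for each: (66 − 0) + (4031 − 3600) + (1000 − 538.8) + (3600 − 3200).
That is 66 + 431 + 461.2 + 400, which totals 1358.2 million years.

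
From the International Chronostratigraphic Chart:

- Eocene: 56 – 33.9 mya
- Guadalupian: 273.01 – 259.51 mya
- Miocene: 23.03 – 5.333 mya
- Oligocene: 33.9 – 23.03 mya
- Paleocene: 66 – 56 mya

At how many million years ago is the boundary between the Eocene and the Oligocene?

The Eocene ends and the Oligocene begins at 33.9 mya.

33.9 mya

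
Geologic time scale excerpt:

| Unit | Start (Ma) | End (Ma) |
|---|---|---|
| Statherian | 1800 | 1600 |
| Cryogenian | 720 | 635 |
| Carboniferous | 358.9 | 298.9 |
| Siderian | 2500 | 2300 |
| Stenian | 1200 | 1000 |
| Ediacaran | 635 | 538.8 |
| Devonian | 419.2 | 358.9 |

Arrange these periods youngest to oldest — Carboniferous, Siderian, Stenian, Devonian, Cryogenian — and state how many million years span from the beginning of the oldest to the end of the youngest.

Carboniferous → Devonian → Cryogenian → Stenian → Siderian; total span 2201.1 Myr

From the excerpt: Carboniferous 358.9–298.9; Siderian 2500–2300; Stenian 1200–1000; Devonian 419.2–358.9; Cryogenian 720–635 (Ma).
Larger Ma is earlier, so the oldest is Siderian and the youngest is Carboniferous; youngest to oldest: Carboniferous, Devonian, Cryogenian, Stenian, Siderian.
Oldest start 2500 minus youngest end 298.9 gives 2201.1 Myr overall.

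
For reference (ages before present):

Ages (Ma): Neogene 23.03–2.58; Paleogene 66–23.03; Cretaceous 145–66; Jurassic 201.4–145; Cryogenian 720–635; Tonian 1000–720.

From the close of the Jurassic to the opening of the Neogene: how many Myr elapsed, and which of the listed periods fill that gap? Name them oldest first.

121.97 million years; Cretaceous, Paleogene

The Jurassic closes at 145 Ma and the Neogene opens at 23.03 Ma, so the interval is 145 − 23.03 = 121.97 Myr.
A period fits inside if it starts at or after 145 Ma and ends at or before 23.03 Ma; oldest first that gives Cretaceous, Paleogene.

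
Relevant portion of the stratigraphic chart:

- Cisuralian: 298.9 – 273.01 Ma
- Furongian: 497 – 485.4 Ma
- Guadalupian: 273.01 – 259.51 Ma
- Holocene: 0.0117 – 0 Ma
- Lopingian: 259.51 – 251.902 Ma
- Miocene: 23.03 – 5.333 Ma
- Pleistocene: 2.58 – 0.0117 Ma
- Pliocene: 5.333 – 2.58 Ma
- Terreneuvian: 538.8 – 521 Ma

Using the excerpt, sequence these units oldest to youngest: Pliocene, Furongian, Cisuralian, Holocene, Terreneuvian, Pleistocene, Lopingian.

The oldest of these is Terreneuvian (starts 538.8 Ma) and the youngest is Holocene (ends 0 Ma).
In between, by decreasing start age: Furongian (497), Cisuralian (298.9), Lopingian (259.51), Pliocene (5.333), Pleistocene (2.58).

Terreneuvian, Furongian, Cisuralian, Lopingian, Pliocene, Pleistocene, Holocene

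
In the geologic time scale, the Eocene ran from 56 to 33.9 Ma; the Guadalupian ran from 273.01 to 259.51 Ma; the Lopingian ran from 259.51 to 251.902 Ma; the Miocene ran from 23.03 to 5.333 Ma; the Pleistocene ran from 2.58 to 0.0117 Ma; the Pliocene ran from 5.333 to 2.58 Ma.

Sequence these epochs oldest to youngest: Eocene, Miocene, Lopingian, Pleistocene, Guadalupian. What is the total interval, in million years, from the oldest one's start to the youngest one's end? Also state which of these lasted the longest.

Guadalupian → Lopingian → Eocene → Miocene → Pleistocene; total span 272.9983 Myr; longest is Eocene

From the excerpt: Eocene 56–33.9; Miocene 23.03–5.333; Lopingian 259.51–251.902; Pleistocene 2.58–0.0117; Guadalupian 273.01–259.51 (Ma).
Larger Ma is earlier, so the oldest is Guadalupian and the youngest is Pleistocene; oldest to youngest: Guadalupian, Lopingian, Eocene, Miocene, Pleistocene.
Oldest start 273.01 minus youngest end 0.0117 gives 272.9983 Myr overall.
Individual lengths (start − end): Eocene 22.1; Miocene 17.697; Guadalupian 13.5; Lopingian 7.608; Pleistocene 2.5683. The largest is Eocene at 22.1 Myr.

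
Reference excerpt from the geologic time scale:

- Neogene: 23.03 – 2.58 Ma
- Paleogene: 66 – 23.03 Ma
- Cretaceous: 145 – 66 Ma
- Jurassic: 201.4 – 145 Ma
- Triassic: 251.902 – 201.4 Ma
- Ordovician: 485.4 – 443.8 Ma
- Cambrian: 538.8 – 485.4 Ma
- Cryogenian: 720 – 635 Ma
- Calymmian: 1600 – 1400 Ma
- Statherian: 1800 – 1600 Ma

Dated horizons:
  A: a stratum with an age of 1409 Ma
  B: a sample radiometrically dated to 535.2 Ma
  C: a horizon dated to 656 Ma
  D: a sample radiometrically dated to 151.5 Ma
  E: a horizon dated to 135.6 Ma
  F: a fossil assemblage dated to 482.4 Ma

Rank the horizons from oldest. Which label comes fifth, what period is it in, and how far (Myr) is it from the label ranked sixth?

Larger Ma means older, so oldest first: A 1409 > C 656 > B 535.2 > F 482.4 > D 151.5 > E 135.6.
Counting 5 along gives D (151.5 Ma); the excerpt puts that inside the Jurassic, 201.4–145 Ma.
Next in line is E (135.6 Ma), and 151.5 − 135.6 = 15.9 Myr.

D, in the Jurassic; 15.9 million years to E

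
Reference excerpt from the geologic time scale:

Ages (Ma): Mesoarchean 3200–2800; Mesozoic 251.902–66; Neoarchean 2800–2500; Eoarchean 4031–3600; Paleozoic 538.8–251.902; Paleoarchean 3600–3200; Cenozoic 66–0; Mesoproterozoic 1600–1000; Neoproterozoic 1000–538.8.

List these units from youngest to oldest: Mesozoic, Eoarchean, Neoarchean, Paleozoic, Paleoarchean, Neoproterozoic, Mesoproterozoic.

The oldest of these is Eoarchean (starts 4031 Ma) and the youngest is Mesozoic (ends 66 Ma).
In between, by decreasing start age: Paleoarchean (3600), Neoarchean (2800), Mesoproterozoic (1600), Neoproterozoic (1000), Paleozoic (538.8).
Listing youngest first means reversing that sequence.

Mesozoic → Paleozoic → Neoproterozoic → Mesoproterozoic → Neoarchean → Paleoarchean → Eoarchean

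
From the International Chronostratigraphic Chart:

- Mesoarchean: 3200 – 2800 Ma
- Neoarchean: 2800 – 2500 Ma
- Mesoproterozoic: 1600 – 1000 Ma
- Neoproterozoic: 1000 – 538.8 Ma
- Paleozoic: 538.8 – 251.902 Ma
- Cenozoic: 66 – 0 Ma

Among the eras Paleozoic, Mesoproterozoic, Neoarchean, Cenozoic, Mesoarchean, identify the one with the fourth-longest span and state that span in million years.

Paleozoic, 286.898 million years

Start − end for each: Paleozoic 538.8 − 251.902 = 286.898; Mesoproterozoic 1600 − 1000 = 600; Neoarchean 2800 − 2500 = 300; Cenozoic 66 − 0 = 66; Mesoarchean 3200 − 2800 = 400.
Ranking these from longest: Mesoproterozoic > Mesoarchean > Neoarchean > Paleozoic > Cenozoic.
Position 4 in that ranking is Paleozoic, which lasted 286.898 Myr.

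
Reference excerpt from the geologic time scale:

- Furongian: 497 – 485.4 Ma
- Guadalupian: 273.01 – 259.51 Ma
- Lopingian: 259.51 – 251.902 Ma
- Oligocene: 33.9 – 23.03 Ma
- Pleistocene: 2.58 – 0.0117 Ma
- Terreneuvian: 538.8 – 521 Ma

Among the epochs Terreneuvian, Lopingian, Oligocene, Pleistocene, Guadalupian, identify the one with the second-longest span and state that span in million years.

Guadalupian, 13.5 million years

Durations: Terreneuvian 17.8; Lopingian 7.608; Oligocene 10.87; Pleistocene 2.5683; Guadalupian 13.5 Myr.
Sorted longest-first: Terreneuvian (17.8), Guadalupian (13.5), Oligocene (10.87), Lopingian (7.608), Pleistocene (2.5683).
The second longest is Guadalupian at 13.5 Myr.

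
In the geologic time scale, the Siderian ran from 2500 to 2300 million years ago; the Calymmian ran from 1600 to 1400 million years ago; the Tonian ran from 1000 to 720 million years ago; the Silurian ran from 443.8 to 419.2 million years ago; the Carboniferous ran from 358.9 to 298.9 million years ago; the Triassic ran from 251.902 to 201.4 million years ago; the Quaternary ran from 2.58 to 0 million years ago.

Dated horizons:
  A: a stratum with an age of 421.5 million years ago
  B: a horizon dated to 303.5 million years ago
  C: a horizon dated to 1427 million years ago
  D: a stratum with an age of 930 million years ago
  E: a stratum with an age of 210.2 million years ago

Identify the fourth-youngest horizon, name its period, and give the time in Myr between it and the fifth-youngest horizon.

D, in the Tonian; 497 million years to C

Smaller Ma means younger, so youngest first: E 210.2 < B 303.5 < A 421.5 < D 930 < C 1427.
Counting 4 along gives D (930 Ma); the excerpt puts that inside the Tonian, 1000–720 Ma.
Next in line is C (1427 Ma), and 1427 − 930 = 497 Myr.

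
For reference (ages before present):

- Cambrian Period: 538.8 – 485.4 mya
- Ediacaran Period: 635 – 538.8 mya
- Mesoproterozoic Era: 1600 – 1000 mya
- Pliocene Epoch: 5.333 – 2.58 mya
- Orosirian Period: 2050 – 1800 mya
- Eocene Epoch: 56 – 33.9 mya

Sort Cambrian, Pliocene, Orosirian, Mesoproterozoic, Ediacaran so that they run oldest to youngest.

Orosirian, Mesoproterozoic, Ediacaran, Cambrian, Pliocene

Sorting by start age (descending Ma, since larger Ma = older): Orosirian began 2050, Mesoproterozoic began 1600, Ediacaran began 635, Cambrian began 538.8, Pliocene began 5.333.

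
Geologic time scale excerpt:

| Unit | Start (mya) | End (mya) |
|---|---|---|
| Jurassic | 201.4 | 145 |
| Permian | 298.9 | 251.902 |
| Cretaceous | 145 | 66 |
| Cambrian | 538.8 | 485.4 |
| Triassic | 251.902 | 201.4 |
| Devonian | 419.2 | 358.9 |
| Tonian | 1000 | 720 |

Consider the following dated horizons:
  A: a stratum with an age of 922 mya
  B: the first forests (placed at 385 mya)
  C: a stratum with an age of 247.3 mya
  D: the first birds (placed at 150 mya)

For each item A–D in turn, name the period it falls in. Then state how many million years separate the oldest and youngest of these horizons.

A — Tonian; B — Devonian; C — Triassic; D — Jurassic; span 772 million years

A: 922 Ma lies in 1000–720 Ma, so Tonian.
B: 385 Ma lies in 419.2–358.9 Ma, so Devonian.
C: 247.3 Ma lies in 251.902–201.4 Ma, so Triassic.
D: 150 Ma lies in 201.4–145 Ma, so Jurassic.
Oldest = 922 Ma, youngest = 150 Ma → span 772 Myr.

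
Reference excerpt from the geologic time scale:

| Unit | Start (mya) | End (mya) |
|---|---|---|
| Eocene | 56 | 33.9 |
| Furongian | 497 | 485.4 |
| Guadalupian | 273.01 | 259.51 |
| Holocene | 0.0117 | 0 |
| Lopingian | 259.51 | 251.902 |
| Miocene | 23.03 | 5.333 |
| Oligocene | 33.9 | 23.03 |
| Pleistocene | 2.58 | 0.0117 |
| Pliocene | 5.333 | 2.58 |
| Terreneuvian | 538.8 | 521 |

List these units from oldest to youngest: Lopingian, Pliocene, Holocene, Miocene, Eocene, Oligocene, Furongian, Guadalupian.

Read off each span (Ma): Lopingian 259.51–251.902; Pliocene 5.333–2.58; Holocene 0.0117–0; Miocene 23.03–5.333; Eocene 56–33.9; Oligocene 33.9–23.03; Furongian 497–485.4; Guadalupian 273.01–259.51.
Larger Ma is older, so oldest→youngest is Furongian, Guadalupian, Lopingian, Eocene, Oligocene, Miocene, Pliocene, Holocene.

Furongian, then Guadalupian, then Lopingian, then Eocene, then Oligocene, then Miocene, then Pliocene, then Holocene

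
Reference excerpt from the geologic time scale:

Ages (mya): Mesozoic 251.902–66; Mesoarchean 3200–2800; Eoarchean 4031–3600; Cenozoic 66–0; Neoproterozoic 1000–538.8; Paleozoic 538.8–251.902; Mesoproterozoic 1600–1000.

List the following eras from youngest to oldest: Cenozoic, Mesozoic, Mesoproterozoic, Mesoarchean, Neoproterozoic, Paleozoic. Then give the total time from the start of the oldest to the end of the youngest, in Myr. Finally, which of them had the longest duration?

Start ages (Ma): Mesoarchean 3200, Mesoproterozoic 1600, Neoproterozoic 1000, Paleozoic 538.8, Mesozoic 251.902, Cenozoic 66.
Ordered youngest to oldest: Cenozoic, Mesozoic, Paleozoic, Neoproterozoic, Mesoproterozoic, Mesoarchean.
Span = 3200 − 0 = 3200 Myr.
Durations: Mesoproterozoic 600, Cenozoic 66, Paleozoic 286.898, Mesoarchean 400, Mesozoic 185.902, Neoproterozoic 461.2 → longest is Mesoproterozoic (600 Myr).

Cenozoic → Mesozoic → Paleozoic → Neoproterozoic → Mesoproterozoic → Mesoarchean; total span 3200 Myr; longest is Mesoproterozoic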